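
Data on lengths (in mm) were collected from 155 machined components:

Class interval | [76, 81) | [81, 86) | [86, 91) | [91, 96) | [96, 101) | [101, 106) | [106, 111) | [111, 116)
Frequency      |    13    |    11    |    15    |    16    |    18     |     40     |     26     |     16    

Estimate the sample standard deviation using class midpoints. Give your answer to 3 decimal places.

10.433

Midpoints: 78.5, 83.5, 88.5, 93.5, 98.5, 103.5, 108.5, 113.5
n = 155, Σfm = 15312.5, mean = 98.7903
Σfm² = 1529488.75
Σf(m − x̄)² = Σfm² − (Σfm)²/n = 1529488.75 − 15312.5²/155 = 16761.9355
Sample variance = 16761.9355 / 154 = 108.8437
Standard deviation = √108.8437 = 10.4328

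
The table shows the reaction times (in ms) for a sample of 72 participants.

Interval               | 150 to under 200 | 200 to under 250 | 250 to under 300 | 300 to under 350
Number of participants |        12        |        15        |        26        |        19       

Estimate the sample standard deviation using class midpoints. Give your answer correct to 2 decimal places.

51.88

Midpoints: 175, 225, 275, 325
n = 72, Σfm = 18800, mean = 261.1111
Σfm² = 5100000
Σf(m − x̄)² = Σfm² − (Σfm)²/n = 5100000 − 18800²/72 = 191111.1111
Sample variance = 191111.1111 / 71 = 2691.7058
Standard deviation = √2691.7058 = 51.8817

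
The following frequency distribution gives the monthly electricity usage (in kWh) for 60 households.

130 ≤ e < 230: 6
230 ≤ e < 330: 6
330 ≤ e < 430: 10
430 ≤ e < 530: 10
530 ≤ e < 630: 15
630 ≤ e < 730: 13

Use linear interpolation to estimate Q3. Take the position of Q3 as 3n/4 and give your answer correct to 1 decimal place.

616.7

Cumulative frequencies: 6, 12, 22, 32, 47, 60
n = 60; position = 3n/4 = 45.
This falls in the class 530 ≤ e < 630: L = 530, F = 32, f = 15, h = 100.
Upper quartile ≈ 530 + ((45 − 32) / 15) × 100 = 616.6667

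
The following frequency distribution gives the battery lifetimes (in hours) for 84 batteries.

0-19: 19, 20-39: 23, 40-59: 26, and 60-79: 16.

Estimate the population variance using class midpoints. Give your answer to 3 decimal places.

432.823

Midpoints: 9.5, 29.5, 49.5, 69.5
n = 84, Σfm = 3258, mean = 38.7857
Σfm² = 162721
Σf(m − x̄)² = Σfm² − (Σfm)²/n = 162721 − 3258²/84 = 36357.1429
Population variance = 36357.1429 / 84 = 432.8231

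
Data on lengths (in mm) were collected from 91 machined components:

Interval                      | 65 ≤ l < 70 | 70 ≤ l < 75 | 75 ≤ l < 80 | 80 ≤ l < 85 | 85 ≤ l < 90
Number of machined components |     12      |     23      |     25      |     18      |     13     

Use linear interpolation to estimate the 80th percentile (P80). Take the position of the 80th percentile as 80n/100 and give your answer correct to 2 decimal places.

83.56

Cumulative frequencies: 12, 35, 60, 78, 91
n = 91; position = 80n/100 = 72.8.
This falls in the class 80 ≤ l < 85: L = 80, F = 60, f = 18, h = 5.
80th percentile ≈ 80 + ((72.8 − 60) / 18) × 5 = 83.5556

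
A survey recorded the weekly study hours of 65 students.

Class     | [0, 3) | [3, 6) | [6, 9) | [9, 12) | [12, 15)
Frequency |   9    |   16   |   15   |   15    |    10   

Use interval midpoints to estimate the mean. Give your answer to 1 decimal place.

7.5

Midpoints: 1.5, 4.5, 7.5, 10.5, 13.5
Σfm = 9×1.5 + 16×4.5 + 15×7.5 + 15×10.5 + 10×13.5 = 490.5
n = Σf = 65
Mean = 490.5 / 65 = 7.5462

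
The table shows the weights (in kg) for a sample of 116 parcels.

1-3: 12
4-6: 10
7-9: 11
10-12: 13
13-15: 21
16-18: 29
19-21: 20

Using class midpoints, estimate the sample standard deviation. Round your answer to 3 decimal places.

5.810

Midpoints: 2, 5, 8, 11, 14, 17, 20
n = 116, Σfm = 1492, mean = 12.8621
Σfm² = 23072
Σf(m − x̄)² = Σfm² − (Σfm)²/n = 23072 − 1492²/116 = 3881.7931
Sample variance = 3881.7931 / 115 = 33.7547
Standard deviation = √33.7547 = 5.8099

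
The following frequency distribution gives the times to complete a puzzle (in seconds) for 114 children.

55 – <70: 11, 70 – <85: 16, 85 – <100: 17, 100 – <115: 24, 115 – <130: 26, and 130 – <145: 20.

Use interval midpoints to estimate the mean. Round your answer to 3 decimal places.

105.395

Midpoints: 62.5, 77.5, 92.5, 107.5, 122.5, 137.5
Σfm = 11×62.5 + 16×77.5 + 17×92.5 + 24×107.5 + 26×122.5 + 20×137.5 = 12015
n = Σf = 114
Mean = 12015 / 114 = 105.3947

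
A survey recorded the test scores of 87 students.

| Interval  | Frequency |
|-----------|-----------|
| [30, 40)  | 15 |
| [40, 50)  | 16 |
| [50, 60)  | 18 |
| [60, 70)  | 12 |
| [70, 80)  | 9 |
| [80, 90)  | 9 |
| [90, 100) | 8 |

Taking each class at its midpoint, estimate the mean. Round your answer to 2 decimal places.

59.94

Midpoints: 35, 45, 55, 65, 75, 85, 95
Σfm = 15×35 + 16×45 + 18×55 + 12×65 + 9×75 + 9×85 + 8×95 = 5215
n = Σf = 87
Mean = 5215 / 87 = 59.9425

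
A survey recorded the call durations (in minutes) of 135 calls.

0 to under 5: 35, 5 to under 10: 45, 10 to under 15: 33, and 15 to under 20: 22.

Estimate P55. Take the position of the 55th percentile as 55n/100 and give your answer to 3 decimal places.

Cumulative frequencies: 35, 80, 113, 135
n = 135; position = 55n/100 = 74.25.
This falls in the class 5 to under 10: L = 5, F = 35, f = 45, h = 5.
55th percentile ≈ 5 + ((74.25 − 35) / 45) × 5 = 9.3611

9.361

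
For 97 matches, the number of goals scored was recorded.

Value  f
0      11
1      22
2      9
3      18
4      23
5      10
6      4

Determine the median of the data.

Cumulative frequencies: 11, 33, 42, 60, 83, 93, 97
n = 97, so the median is the value in position (n+1)/2 = 49.
Position 49 falls at value 3.

3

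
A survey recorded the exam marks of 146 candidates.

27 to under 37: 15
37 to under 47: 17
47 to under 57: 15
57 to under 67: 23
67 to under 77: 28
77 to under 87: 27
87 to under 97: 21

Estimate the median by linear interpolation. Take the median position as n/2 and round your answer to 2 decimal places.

Cumulative frequencies: 15, 32, 47, 70, 98, 125, 146
n = 146; position = n/2 = 73.
This falls in the class 67 to under 77: L = 67, F = 70, f = 28, h = 10.
Median ≈ 67 + ((73 − 70) / 28) × 10 = 68.0714

68.07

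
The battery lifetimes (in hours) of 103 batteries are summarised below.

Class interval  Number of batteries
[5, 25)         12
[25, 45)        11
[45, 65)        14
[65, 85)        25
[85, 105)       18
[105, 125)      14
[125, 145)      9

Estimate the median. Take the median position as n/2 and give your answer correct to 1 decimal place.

Cumulative frequencies: 12, 23, 37, 62, 80, 94, 103
n = 103; position = n/2 = 51.5.
This falls in the class [65, 85): L = 65, F = 37, f = 25, h = 20.
Median ≈ 65 + ((51.5 − 37) / 25) × 20 = 76.6000

76.6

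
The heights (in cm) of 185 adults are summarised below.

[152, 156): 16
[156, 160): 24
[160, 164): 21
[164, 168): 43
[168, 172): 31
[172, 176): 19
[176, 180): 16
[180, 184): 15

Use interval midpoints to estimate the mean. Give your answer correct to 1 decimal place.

Midpoints: 154, 158, 162, 166, 170, 174, 178, 182
Σfm = 16×154 + 24×158 + 21×162 + 43×166 + 31×170 + 19×174 + 16×178 + 15×182 = 30950
n = Σf = 185
Mean = 30950 / 185 = 167.2973

167.3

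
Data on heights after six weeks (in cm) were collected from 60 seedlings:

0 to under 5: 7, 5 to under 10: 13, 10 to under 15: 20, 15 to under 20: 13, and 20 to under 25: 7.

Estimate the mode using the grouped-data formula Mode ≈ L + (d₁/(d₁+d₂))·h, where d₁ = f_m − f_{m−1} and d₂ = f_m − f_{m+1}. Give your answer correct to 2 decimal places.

Modal class: 10 to under 15 (highest frequency 20).
d₁ = 20 − 13 = 7, d₂ = 20 − 13 = 7
Mode ≈ 10 + (7/(7+7)) × 5 = 10 + 2.5000 = 12.5000

12.50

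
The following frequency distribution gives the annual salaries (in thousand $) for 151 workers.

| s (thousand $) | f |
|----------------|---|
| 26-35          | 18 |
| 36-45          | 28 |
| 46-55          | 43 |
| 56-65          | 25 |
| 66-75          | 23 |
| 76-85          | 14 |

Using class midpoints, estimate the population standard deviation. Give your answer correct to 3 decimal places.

Midpoints: 30.5, 40.5, 50.5, 60.5, 70.5, 80.5
n = 151, Σfm = 8115.5, mean = 53.7450
Σfm² = 468877.75
Σf(m − x̄)² = Σfm² − (Σfm)²/n = 468877.75 − 8115.5²/151 = 32709.9338
Population variance = 32709.9338 / 151 = 216.6221
Standard deviation = √216.6221 = 14.7181

14.718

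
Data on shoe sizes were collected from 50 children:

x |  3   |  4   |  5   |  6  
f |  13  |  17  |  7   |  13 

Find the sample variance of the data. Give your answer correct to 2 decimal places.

Values: 3, 4, 5, 6
n = 50, Σfx = 220, mean = 4.4000
Σfx² = 1032
Σf(x − x̄)² = Σfx² − (Σfx)²/n = 1032 − 220²/50 = 64.0000
Sample variance = 64.0000 / 49 = 1.3061

1.31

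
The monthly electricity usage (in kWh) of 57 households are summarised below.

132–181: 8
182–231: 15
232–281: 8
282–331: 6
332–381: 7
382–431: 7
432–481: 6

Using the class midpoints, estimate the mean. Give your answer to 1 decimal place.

286.3

Midpoints: 156.5, 206.5, 256.5, 306.5, 356.5, 406.5, 456.5
Σfm = 8×156.5 + 15×206.5 + 8×256.5 + 6×306.5 + 7×356.5 + 7×406.5 + 6×456.5 = 16320.5
n = Σf = 57
Mean = 16320.5 / 57 = 286.3246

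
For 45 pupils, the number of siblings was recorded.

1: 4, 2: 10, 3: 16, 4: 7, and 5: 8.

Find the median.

Cumulative frequencies: 4, 14, 30, 37, 45
n = 45, so the median is the value in position (n+1)/2 = 23.
Position 23 falls at value 3.

3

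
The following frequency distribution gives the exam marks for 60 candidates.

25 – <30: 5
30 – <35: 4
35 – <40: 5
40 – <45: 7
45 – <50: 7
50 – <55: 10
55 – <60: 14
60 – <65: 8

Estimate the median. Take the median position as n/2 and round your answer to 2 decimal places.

Cumulative frequencies: 5, 9, 14, 21, 28, 38, 52, 60
n = 60; position = n/2 = 30.
This falls in the class 50 – <55: L = 50, F = 28, f = 10, h = 5.
Median ≈ 50 + ((30 − 28) / 10) × 5 = 51.0000

51.00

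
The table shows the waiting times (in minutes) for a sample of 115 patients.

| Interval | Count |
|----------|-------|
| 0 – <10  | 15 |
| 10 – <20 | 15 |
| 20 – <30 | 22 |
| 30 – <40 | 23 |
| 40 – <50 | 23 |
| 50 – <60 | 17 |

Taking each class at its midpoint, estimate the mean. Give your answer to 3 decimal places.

Midpoints: 5, 15, 25, 35, 45, 55
Σfm = 15×5 + 15×15 + 22×25 + 23×35 + 23×45 + 17×55 = 3625
n = Σf = 115
Mean = 3625 / 115 = 31.5217

31.522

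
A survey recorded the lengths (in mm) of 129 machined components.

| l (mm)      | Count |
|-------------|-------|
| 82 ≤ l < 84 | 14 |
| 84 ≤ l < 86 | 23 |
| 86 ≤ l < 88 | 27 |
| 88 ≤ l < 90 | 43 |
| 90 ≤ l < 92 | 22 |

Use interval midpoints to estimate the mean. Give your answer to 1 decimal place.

Midpoints: 83, 85, 87, 89, 91
Σfm = 14×83 + 23×85 + 27×87 + 43×89 + 22×91 = 11295
n = Σf = 129
Mean = 11295 / 129 = 87.5581

87.6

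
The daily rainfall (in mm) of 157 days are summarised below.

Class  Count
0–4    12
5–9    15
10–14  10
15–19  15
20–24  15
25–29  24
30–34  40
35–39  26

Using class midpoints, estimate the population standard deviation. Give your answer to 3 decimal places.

Midpoints: 2, 7, 12, 17, 22, 27, 32, 37
n = 157, Σfm = 3724, mean = 23.7197
Σfm² = 107868
Σf(m − x̄)² = Σfm² − (Σfm)²/n = 107868 − 3724²/157 = 19535.6688
Population variance = 19535.6688 / 157 = 124.4310
Standard deviation = √124.4310 = 11.1549

11.155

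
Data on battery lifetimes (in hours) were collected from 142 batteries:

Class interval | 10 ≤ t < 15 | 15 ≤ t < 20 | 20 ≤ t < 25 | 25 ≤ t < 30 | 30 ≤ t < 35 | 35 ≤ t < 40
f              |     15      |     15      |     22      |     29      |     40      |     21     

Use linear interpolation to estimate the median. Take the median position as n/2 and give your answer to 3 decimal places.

28.276

Cumulative frequencies: 15, 30, 52, 81, 121, 142
n = 142; position = n/2 = 71.
This falls in the class 25 ≤ t < 30: L = 25, F = 52, f = 29, h = 5.
Median ≈ 25 + ((71 − 52) / 29) × 5 = 28.2759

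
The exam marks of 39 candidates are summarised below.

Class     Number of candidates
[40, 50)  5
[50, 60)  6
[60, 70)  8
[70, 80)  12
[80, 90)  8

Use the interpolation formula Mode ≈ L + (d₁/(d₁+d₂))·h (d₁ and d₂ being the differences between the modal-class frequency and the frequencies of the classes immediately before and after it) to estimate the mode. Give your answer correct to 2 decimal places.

Modal class: [70, 80) (highest frequency 12).
d₁ = 12 − 8 = 4, d₂ = 12 − 8 = 4
Mode ≈ 70 + (4/(4+4)) × 10 = 70 + 5.0000 = 75.0000

75.00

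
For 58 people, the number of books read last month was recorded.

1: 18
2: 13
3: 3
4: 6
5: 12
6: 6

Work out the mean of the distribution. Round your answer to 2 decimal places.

Values: 1, 2, 3, 4, 5, 6
Σfx = 18×1 + 13×2 + 3×3 + 6×4 + 12×5 + 6×6 = 173
n = Σf = 58
Mean = 173 / 58 = 2.9828

2.98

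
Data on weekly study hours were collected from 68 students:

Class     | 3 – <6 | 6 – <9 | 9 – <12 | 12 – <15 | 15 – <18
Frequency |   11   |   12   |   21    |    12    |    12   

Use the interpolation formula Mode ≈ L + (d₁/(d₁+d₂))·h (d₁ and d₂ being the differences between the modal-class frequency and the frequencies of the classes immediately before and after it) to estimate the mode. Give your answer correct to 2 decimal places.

10.50

Modal class: 9 – <12 (highest frequency 21).
d₁ = 21 − 12 = 9, d₂ = 21 − 12 = 9
Mode ≈ 9 + (9/(9+9)) × 3 = 9 + 1.5000 = 10.5000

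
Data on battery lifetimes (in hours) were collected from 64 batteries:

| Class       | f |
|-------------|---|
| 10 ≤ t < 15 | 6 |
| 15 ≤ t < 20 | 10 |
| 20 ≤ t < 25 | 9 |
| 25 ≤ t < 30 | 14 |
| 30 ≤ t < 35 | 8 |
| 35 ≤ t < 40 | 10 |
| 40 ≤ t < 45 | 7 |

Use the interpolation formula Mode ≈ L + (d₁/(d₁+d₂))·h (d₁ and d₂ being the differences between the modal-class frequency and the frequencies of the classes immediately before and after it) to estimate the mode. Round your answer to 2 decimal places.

Modal class: 25 ≤ t < 30 (highest frequency 14).
d₁ = 14 − 9 = 5, d₂ = 14 − 8 = 6
Mode ≈ 25 + (5/(5+6)) × 5 = 25 + 2.2727 = 27.2727

27.27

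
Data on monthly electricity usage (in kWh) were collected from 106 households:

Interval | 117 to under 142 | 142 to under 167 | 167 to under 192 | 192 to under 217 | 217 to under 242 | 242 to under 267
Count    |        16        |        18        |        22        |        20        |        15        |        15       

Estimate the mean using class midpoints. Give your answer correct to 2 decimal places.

Midpoints: 129.5, 154.5, 179.5, 204.5, 229.5, 254.5
Σfm = 16×129.5 + 18×154.5 + 22×179.5 + 20×204.5 + 15×229.5 + 15×254.5 = 20152
n = Σf = 106
Mean = 20152 / 106 = 190.1132

190.11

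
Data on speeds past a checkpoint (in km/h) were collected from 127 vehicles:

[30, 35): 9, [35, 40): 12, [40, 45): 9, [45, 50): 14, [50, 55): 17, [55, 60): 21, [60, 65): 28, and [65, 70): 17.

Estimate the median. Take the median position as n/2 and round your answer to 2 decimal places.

Cumulative frequencies: 9, 21, 30, 44, 61, 82, 110, 127
n = 127; position = n/2 = 63.5.
This falls in the class [55, 60): L = 55, F = 61, f = 21, h = 5.
Median ≈ 55 + ((63.5 − 61) / 21) × 5 = 55.5952

55.60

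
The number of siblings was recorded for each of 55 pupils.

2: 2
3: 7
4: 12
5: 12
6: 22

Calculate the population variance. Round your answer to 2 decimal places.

Values: 2, 3, 4, 5, 6
n = 55, Σfx = 265, mean = 4.8182
Σfx² = 1355
Σf(x − x̄)² = Σfx² − (Σfx)²/n = 1355 − 265²/55 = 78.1818
Population variance = 78.1818 / 55 = 1.4215

1.42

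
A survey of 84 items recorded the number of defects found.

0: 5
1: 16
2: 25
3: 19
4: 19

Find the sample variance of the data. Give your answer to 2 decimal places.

Values: 0, 1, 2, 3, 4
n = 84, Σfx = 199, mean = 2.3690
Σfx² = 591
Σf(x − x̄)² = Σfx² − (Σfx)²/n = 591 − 199²/84 = 119.5595
Sample variance = 119.5595 / 83 = 1.4405

1.44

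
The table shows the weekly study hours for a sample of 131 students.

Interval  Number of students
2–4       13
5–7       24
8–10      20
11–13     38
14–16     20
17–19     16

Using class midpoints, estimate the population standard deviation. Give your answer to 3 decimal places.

Midpoints: 3, 6, 9, 12, 15, 18
n = 131, Σfm = 1407, mean = 10.7405
Σfm² = 17757
Σf(m − x̄)² = Σfm² − (Σfm)²/n = 17757 − 1407²/131 = 2645.1756
Population variance = 2645.1756 / 131 = 20.1922
Standard deviation = √20.1922 = 4.4936

4.494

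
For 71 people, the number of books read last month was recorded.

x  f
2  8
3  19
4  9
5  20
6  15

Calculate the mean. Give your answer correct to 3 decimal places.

Values: 2, 3, 4, 5, 6
Σfx = 8×2 + 19×3 + 9×4 + 20×5 + 15×6 = 299
n = Σf = 71
Mean = 299 / 71 = 4.2113

4.211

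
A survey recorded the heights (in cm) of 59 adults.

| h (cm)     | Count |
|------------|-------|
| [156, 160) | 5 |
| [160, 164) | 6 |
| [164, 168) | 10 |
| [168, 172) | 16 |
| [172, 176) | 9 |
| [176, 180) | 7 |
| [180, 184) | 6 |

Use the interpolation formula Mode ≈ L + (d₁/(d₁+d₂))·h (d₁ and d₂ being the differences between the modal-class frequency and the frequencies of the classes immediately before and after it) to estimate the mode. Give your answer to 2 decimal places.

169.85

Modal class: [168, 172) (highest frequency 16).
d₁ = 16 − 10 = 6, d₂ = 16 − 9 = 7
Mode ≈ 168 + (6/(6+7)) × 4 = 168 + 1.8462 = 169.8462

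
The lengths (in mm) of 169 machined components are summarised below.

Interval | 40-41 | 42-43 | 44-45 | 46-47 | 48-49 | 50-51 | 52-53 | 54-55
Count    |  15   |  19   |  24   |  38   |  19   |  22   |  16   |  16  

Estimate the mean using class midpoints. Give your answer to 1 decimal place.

47.3

Midpoints: 40.5, 42.5, 44.5, 46.5, 48.5, 50.5, 52.5, 54.5
Σfm = 15×40.5 + 19×42.5 + 24×44.5 + 38×46.5 + 19×48.5 + 22×50.5 + 16×52.5 + 16×54.5 = 7994.5
n = Σf = 169
Mean = 7994.5 / 169 = 47.3047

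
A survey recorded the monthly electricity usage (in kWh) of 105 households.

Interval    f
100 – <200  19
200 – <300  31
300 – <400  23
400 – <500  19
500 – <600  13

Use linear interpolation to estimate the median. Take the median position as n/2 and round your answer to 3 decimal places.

Cumulative frequencies: 19, 50, 73, 92, 105
n = 105; position = n/2 = 52.5.
This falls in the class 300 – <400: L = 300, F = 50, f = 23, h = 100.
Median ≈ 300 + ((52.5 − 50) / 23) × 100 = 310.8696

310.870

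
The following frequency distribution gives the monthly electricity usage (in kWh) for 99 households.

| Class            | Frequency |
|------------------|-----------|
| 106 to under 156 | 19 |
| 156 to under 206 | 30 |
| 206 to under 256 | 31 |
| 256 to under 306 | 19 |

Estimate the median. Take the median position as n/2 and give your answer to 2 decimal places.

Cumulative frequencies: 19, 49, 80, 99
n = 99; position = n/2 = 49.5.
This falls in the class 206 to under 256: L = 206, F = 49, f = 31, h = 50.
Median ≈ 206 + ((49.5 − 49) / 31) × 50 = 206.8065

206.81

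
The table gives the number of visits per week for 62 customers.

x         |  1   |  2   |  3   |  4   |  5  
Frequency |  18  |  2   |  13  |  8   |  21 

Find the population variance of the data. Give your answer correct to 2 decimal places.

Values: 1, 2, 3, 4, 5
n = 62, Σfx = 198, mean = 3.1935
Σfx² = 796
Σf(x − x̄)² = Σfx² − (Σfx)²/n = 796 − 198²/62 = 163.6774
Population variance = 163.6774 / 62 = 2.6400

2.64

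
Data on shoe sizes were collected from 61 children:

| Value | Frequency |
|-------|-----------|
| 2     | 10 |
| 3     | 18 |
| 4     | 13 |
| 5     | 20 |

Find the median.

Cumulative frequencies: 10, 28, 41, 61
n = 61, so the median is the value in position (n+1)/2 = 31.
Position 31 falls at value 4.

4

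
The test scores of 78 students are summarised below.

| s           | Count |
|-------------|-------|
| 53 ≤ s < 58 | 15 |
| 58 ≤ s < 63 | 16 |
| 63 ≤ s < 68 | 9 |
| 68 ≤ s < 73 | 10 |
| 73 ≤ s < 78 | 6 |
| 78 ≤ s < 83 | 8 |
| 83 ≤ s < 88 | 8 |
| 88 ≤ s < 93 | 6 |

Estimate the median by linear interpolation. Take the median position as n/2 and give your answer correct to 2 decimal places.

Cumulative frequencies: 15, 31, 40, 50, 56, 64, 72, 78
n = 78; position = n/2 = 39.
This falls in the class 63 ≤ s < 68: L = 63, F = 31, f = 9, h = 5.
Median ≈ 63 + ((39 − 31) / 9) × 5 = 67.4444

67.44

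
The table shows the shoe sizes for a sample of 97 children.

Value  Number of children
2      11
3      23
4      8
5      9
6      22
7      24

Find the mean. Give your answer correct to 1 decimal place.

4.8

Values: 2, 3, 4, 5, 6, 7
Σfx = 11×2 + 23×3 + 8×4 + 9×5 + 22×6 + 24×7 = 468
n = Σf = 97
Mean = 468 / 97 = 4.8247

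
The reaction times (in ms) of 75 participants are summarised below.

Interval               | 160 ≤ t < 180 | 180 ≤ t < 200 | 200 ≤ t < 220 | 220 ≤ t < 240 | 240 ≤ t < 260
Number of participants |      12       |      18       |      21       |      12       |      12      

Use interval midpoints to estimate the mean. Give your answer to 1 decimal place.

208.4

Midpoints: 170, 190, 210, 230, 250
Σfm = 12×170 + 18×190 + 21×210 + 12×230 + 12×250 = 15630
n = Σf = 75
Mean = 15630 / 75 = 208.4000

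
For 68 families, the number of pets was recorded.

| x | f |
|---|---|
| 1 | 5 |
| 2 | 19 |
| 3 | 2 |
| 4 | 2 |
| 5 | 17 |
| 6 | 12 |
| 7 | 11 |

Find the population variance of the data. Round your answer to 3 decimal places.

Values: 1, 2, 3, 4, 5, 6, 7
n = 68, Σfx = 291, mean = 4.2794
Σfx² = 1527
Σf(x − x̄)² = Σfx² − (Σfx)²/n = 1527 − 291²/68 = 281.6912
Population variance = 281.6912 / 68 = 4.1425

4.143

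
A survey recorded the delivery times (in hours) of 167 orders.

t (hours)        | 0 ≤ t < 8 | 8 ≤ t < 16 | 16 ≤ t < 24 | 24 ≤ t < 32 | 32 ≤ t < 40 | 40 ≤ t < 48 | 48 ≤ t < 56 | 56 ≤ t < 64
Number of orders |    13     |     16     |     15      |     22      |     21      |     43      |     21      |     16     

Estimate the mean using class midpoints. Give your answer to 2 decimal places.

35.09

Midpoints: 4, 12, 20, 28, 36, 44, 52, 60
Σfm = 13×4 + 16×12 + 15×20 + 22×28 + 21×36 + 43×44 + 21×52 + 16×60 = 5860
n = Σf = 167
Mean = 5860 / 167 = 35.0898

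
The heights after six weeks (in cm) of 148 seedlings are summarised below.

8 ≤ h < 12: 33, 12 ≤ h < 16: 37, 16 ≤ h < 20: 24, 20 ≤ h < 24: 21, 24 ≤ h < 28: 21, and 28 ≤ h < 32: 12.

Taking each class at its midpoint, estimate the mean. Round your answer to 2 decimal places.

Midpoints: 10, 14, 18, 22, 26, 30
Σfm = 33×10 + 37×14 + 24×18 + 21×22 + 21×26 + 12×30 = 2648
n = Σf = 148
Mean = 2648 / 148 = 17.8919

17.89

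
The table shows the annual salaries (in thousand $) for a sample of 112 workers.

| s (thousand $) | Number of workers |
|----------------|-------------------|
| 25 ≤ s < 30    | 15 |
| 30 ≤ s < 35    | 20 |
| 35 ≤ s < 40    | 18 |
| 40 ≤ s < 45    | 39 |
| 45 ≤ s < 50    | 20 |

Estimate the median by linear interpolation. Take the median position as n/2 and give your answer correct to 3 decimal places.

Cumulative frequencies: 15, 35, 53, 92, 112
n = 112; position = n/2 = 56.
This falls in the class 40 ≤ s < 45: L = 40, F = 53, f = 39, h = 5.
Median ≈ 40 + ((56 − 53) / 39) × 5 = 40.3846

40.385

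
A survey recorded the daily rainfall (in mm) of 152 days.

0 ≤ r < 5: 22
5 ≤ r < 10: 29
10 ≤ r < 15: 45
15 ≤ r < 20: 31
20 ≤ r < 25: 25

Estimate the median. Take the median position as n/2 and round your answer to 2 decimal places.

Cumulative frequencies: 22, 51, 96, 127, 152
n = 152; position = n/2 = 76.
This falls in the class 10 ≤ r < 15: L = 10, F = 51, f = 45, h = 5.
Median ≈ 10 + ((76 − 51) / 45) × 5 = 12.7778

12.78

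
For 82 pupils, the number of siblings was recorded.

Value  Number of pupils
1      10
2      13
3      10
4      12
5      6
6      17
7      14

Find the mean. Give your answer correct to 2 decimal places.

4.20

Values: 1, 2, 3, 4, 5, 6, 7
Σfx = 10×1 + 13×2 + 10×3 + 12×4 + 6×5 + 17×6 + 14×7 = 344
n = Σf = 82
Mean = 344 / 82 = 4.1951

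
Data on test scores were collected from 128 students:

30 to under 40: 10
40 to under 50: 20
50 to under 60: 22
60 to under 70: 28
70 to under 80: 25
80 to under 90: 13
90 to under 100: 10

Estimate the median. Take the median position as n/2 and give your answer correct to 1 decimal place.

64.3

Cumulative frequencies: 10, 30, 52, 80, 105, 118, 128
n = 128; position = n/2 = 64.
This falls in the class 60 to under 70: L = 60, F = 52, f = 28, h = 10.
Median ≈ 60 + ((64 − 52) / 28) × 10 = 64.2857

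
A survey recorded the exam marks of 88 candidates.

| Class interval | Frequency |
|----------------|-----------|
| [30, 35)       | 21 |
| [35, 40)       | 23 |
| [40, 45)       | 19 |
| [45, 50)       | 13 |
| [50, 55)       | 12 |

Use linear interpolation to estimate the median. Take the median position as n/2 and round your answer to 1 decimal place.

40.0

Cumulative frequencies: 21, 44, 63, 76, 88
n = 88; position = n/2 = 44.
This falls in the class [35, 40): L = 35, F = 21, f = 23, h = 5.
Median ≈ 35 + ((44 − 21) / 23) × 5 = 40.0000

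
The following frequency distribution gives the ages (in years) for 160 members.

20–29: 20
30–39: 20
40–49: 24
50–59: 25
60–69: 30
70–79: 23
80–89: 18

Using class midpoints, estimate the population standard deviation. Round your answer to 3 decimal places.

Midpoints: 24.5, 34.5, 44.5, 54.5, 64.5, 74.5, 84.5
n = 160, Σfm = 8780, mean = 54.8750
Σfm² = 538580
Σf(m − x̄)² = Σfm² − (Σfm)²/n = 538580 − 8780²/160 = 56777.5000
Population variance = 56777.5000 / 160 = 354.8594
Standard deviation = √354.8594 = 18.8377

18.838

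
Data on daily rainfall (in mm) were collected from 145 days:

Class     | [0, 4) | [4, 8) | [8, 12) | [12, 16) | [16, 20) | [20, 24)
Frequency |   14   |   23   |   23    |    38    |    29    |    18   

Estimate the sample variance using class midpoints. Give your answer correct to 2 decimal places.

Midpoints: 2, 6, 10, 14, 18, 22
n = 145, Σfm = 1846, mean = 12.7310
Σfm² = 28740
Σf(m − x̄)² = Σfm² − (Σfm)²/n = 28740 − 1846²/145 = 5238.5103
Sample variance = 5238.5103 / 144 = 36.3785

36.38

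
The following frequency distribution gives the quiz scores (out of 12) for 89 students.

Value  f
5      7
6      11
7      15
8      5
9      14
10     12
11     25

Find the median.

9

Cumulative frequencies: 7, 18, 33, 38, 52, 64, 89
n = 89, so the median is the value in position (n+1)/2 = 45.
Position 45 falls at value 9.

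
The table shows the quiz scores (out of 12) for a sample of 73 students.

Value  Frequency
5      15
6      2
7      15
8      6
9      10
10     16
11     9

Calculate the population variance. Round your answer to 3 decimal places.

4.283

Values: 5, 6, 7, 8, 9, 10, 11
n = 73, Σfx = 589, mean = 8.0685
Σfx² = 5065
Σf(x − x̄)² = Σfx² − (Σfx)²/n = 5065 − 589²/73 = 312.6575
Population variance = 312.6575 / 73 = 4.2830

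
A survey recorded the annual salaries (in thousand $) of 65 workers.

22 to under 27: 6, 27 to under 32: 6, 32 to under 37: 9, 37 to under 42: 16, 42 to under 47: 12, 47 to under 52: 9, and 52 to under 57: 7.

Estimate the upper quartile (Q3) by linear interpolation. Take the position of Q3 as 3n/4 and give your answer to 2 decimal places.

46.90

Cumulative frequencies: 6, 12, 21, 37, 49, 58, 65
n = 65; position = 3n/4 = 48.75.
This falls in the class 42 to under 47: L = 42, F = 37, f = 12, h = 5.
Upper quartile ≈ 42 + ((48.75 − 37) / 12) × 5 = 46.8958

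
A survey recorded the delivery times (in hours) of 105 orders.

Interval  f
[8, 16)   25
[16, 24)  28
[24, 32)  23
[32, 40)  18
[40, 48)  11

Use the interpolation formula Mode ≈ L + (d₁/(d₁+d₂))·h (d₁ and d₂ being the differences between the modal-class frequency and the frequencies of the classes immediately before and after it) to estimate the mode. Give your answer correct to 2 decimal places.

Modal class: [16, 24) (highest frequency 28).
d₁ = 28 − 25 = 3, d₂ = 28 − 23 = 5
Mode ≈ 16 + (3/(3+5)) × 8 = 16 + 3.0000 = 19.0000

19.00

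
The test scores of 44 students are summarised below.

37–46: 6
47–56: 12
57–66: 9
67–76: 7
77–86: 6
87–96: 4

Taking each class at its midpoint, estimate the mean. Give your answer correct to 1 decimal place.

Midpoints: 41.5, 51.5, 61.5, 71.5, 81.5, 91.5
Σfm = 6×41.5 + 12×51.5 + 9×61.5 + 7×71.5 + 6×81.5 + 4×91.5 = 2776
n = Σf = 44
Mean = 2776 / 44 = 63.0909

63.1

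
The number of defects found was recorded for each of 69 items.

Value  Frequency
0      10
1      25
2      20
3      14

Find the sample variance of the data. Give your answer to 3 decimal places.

Values: 0, 1, 2, 3
n = 69, Σfx = 107, mean = 1.5507
Σfx² = 231
Σf(x − x̄)² = Σfx² − (Σfx)²/n = 231 − 107²/69 = 65.0725
Sample variance = 65.0725 / 68 = 0.9569

0.957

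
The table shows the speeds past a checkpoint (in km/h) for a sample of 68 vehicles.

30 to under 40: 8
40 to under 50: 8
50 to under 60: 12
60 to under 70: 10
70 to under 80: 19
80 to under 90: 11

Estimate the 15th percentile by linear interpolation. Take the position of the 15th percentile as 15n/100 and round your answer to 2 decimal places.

Cumulative frequencies: 8, 16, 28, 38, 57, 68
n = 68; position = 15n/100 = 10.2.
This falls in the class 40 to under 50: L = 40, F = 8, f = 8, h = 10.
15th percentile ≈ 40 + ((10.2 − 8) / 8) × 10 = 42.7500

42.75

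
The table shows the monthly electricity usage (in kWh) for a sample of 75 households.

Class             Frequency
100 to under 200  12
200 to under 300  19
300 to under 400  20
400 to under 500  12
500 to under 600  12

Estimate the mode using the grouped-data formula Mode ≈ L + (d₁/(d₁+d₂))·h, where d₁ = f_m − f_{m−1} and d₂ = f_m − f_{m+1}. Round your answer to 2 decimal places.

Modal class: 300 to under 400 (highest frequency 20).
d₁ = 20 − 19 = 1, d₂ = 20 − 12 = 8
Mode ≈ 300 + (1/(1+8)) × 100 = 300 + 11.1111 = 311.1111

311.11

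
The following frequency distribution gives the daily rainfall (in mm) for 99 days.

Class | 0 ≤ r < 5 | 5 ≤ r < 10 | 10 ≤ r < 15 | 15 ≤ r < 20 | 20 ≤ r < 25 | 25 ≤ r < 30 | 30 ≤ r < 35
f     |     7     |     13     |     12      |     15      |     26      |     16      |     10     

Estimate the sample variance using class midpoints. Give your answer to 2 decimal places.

76.15

Midpoints: 2.5, 7.5, 12.5, 17.5, 22.5, 27.5, 32.5
n = 99, Σfm = 1877.5, mean = 18.9646
Σfm² = 43068.75
Σf(m − x̄)² = Σfm² − (Σfm)²/n = 43068.75 − 1877.5²/99 = 7462.6263
Sample variance = 7462.6263 / 98 = 76.1492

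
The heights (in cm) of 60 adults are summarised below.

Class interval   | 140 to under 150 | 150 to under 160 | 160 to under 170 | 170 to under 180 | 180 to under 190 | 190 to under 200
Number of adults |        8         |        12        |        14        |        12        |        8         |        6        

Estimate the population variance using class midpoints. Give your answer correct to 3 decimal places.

227.667

Midpoints: 145, 155, 165, 175, 185, 195
n = 60, Σfm = 10080, mean = 168.0000
Σfm² = 1707100
Σf(m − x̄)² = Σfm² − (Σfm)²/n = 1707100 − 10080²/60 = 13660.0000
Population variance = 13660.0000 / 60 = 227.6667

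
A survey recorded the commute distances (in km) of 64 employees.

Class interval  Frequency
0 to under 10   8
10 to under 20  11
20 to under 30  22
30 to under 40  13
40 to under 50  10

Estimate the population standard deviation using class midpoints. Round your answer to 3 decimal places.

12.212

Midpoints: 5, 15, 25, 35, 45
n = 64, Σfm = 1660, mean = 25.9375
Σfm² = 52600
Σf(m − x̄)² = Σfm² − (Σfm)²/n = 52600 − 1660²/64 = 9543.7500
Population variance = 9543.7500 / 64 = 149.1211
Standard deviation = √149.1211 = 12.2115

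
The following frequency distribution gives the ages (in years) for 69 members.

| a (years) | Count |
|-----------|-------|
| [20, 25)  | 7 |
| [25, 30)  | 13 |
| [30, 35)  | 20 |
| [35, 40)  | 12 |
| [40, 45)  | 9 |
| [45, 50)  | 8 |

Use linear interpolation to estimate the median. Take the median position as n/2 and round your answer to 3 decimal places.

33.625

Cumulative frequencies: 7, 20, 40, 52, 61, 69
n = 69; position = n/2 = 34.5.
This falls in the class [30, 35): L = 30, F = 20, f = 20, h = 5.
Median ≈ 30 + ((34.5 − 20) / 20) × 5 = 33.6250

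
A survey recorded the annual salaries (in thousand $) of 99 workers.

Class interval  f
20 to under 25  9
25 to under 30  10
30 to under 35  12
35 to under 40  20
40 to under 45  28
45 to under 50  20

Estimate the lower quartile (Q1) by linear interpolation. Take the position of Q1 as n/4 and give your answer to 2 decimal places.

32.40

Cumulative frequencies: 9, 19, 31, 51, 79, 99
n = 99; position = n/4 = 24.75.
This falls in the class 30 to under 35: L = 30, F = 19, f = 12, h = 5.
Lower quartile ≈ 30 + ((24.75 − 19) / 12) × 5 = 32.3958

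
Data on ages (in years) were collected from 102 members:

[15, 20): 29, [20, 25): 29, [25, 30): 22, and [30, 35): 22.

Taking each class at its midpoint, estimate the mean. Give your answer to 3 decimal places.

24.314

Midpoints: 17.5, 22.5, 27.5, 32.5
Σfm = 29×17.5 + 29×22.5 + 22×27.5 + 22×32.5 = 2480
n = Σf = 102
Mean = 2480 / 102 = 24.3137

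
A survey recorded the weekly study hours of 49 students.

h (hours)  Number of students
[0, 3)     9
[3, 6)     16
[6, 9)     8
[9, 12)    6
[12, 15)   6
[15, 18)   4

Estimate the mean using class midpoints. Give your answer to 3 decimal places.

7.255

Midpoints: 1.5, 4.5, 7.5, 10.5, 13.5, 16.5
Σfm = 9×1.5 + 16×4.5 + 8×7.5 + 6×10.5 + 6×13.5 + 4×16.5 = 355.5
n = Σf = 49
Mean = 355.5 / 49 = 7.2551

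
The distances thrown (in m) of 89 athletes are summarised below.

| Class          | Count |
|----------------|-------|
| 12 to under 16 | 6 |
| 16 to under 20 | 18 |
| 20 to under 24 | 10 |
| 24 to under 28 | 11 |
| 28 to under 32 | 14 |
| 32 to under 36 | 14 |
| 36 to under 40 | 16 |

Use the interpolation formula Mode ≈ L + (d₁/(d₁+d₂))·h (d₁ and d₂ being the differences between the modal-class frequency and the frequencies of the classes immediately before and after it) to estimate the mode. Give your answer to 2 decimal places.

18.40

Modal class: 16 to under 20 (highest frequency 18).
d₁ = 18 − 6 = 12, d₂ = 18 − 10 = 8
Mode ≈ 16 + (12/(12+8)) × 4 = 16 + 2.4000 = 18.4000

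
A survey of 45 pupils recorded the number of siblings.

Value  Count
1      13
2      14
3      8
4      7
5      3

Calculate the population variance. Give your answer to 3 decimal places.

1.529

Values: 1, 2, 3, 4, 5
n = 45, Σfx = 108, mean = 2.4000
Σfx² = 328
Σf(x − x̄)² = Σfx² − (Σfx)²/n = 328 − 108²/45 = 68.8000
Population variance = 68.8000 / 45 = 1.5289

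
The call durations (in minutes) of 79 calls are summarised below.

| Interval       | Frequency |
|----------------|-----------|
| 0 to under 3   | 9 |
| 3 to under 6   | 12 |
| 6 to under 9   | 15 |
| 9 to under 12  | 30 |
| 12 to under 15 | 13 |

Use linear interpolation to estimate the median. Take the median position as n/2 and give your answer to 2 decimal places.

Cumulative frequencies: 9, 21, 36, 66, 79
n = 79; position = n/2 = 39.5.
This falls in the class 9 to under 12: L = 9, F = 36, f = 30, h = 3.
Median ≈ 9 + ((39.5 − 36) / 30) × 3 = 9.3500

9.35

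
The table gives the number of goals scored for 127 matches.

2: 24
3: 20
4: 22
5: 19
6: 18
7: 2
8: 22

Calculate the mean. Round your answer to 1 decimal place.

4.6

Values: 2, 3, 4, 5, 6, 7, 8
Σfx = 24×2 + 20×3 + 22×4 + 19×5 + 18×6 + 2×7 + 22×8 = 589
n = Σf = 127
Mean = 589 / 127 = 4.6378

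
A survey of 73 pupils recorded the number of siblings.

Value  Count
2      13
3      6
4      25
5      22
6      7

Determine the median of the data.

4

Cumulative frequencies: 13, 19, 44, 66, 73
n = 73, so the median is the value in position (n+1)/2 = 37.
Position 37 falls at value 4.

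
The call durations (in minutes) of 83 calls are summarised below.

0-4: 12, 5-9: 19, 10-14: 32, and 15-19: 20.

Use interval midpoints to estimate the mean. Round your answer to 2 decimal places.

10.61

Midpoints: 2, 7, 12, 17
Σfm = 12×2 + 19×7 + 32×12 + 20×17 = 881
n = Σf = 83
Mean = 881 / 83 = 10.6145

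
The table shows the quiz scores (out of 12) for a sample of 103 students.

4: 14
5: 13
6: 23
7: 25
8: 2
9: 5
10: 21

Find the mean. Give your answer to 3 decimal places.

6.845

Values: 4, 5, 6, 7, 8, 9, 10
Σfx = 14×4 + 13×5 + 23×6 + 25×7 + 2×8 + 5×9 + 21×10 = 705
n = Σf = 103
Mean = 705 / 103 = 6.8447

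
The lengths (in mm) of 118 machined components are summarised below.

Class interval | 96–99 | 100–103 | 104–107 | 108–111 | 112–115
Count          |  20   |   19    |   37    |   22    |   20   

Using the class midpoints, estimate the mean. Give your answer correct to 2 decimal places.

105.60

Midpoints: 97.5, 101.5, 105.5, 109.5, 113.5
Σfm = 20×97.5 + 19×101.5 + 37×105.5 + 22×109.5 + 20×113.5 = 12461
n = Σf = 118
Mean = 12461 / 118 = 105.6017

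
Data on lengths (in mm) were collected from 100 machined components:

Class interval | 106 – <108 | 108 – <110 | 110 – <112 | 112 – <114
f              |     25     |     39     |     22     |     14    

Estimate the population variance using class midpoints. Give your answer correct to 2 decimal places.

Midpoints: 107, 109, 111, 113
n = 100, Σfm = 10950, mean = 109.5000
Σfm² = 1199412
Σf(m − x̄)² = Σfm² − (Σfm)²/n = 1199412 − 10950²/100 = 387.0000
Population variance = 387.0000 / 100 = 3.8700

3.87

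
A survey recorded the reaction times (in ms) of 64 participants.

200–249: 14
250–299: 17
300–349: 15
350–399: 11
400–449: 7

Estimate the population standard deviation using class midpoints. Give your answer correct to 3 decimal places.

Midpoints: 224.5, 274.5, 324.5, 374.5, 424.5
n = 64, Σfm = 19768, mean = 308.8750
Σfm² = 6370216
Σf(m − x̄)² = Σfm² − (Σfm)²/n = 6370216 − 19768²/64 = 264375.0000
Population variance = 264375.0000 / 64 = 4130.8594
Standard deviation = √4130.8594 = 64.2718

64.272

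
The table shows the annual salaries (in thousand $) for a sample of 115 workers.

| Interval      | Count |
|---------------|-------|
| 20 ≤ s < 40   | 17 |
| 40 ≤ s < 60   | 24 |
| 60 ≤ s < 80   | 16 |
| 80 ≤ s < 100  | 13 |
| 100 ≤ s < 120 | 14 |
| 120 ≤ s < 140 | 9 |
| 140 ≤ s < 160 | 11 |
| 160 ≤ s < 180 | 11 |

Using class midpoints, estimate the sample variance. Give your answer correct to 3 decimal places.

Midpoints: 30, 50, 70, 90, 110, 130, 150, 170
n = 115, Σfm = 10230, mean = 88.9565
Σfm² = 1145900
Σf(m − x̄)² = Σfm² − (Σfm)²/n = 1145900 − 10230²/115 = 235874.7826
Sample variance = 235874.7826 / 114 = 2069.0770

2069.077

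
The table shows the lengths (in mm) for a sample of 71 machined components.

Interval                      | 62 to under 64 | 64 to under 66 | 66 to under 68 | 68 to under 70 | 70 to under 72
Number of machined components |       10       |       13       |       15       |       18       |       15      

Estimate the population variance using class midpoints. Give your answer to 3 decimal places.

Midpoints: 63, 65, 67, 69, 71
n = 71, Σfm = 4787, mean = 67.4225
Σfm² = 323263
Σf(m − x̄)² = Σfm² − (Σfm)²/n = 323263 − 4787²/71 = 511.3239
Population variance = 511.3239 / 71 = 7.2017

7.202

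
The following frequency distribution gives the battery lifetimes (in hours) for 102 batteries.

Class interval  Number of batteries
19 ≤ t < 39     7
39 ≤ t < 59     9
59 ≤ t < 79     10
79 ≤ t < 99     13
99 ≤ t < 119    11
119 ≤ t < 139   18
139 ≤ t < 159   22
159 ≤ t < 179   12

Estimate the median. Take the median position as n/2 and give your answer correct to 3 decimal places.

Cumulative frequencies: 7, 16, 26, 39, 50, 68, 90, 102
n = 102; position = n/2 = 51.
This falls in the class 119 ≤ t < 139: L = 119, F = 50, f = 18, h = 20.
Median ≈ 119 + ((51 − 50) / 18) × 20 = 120.1111

120.111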